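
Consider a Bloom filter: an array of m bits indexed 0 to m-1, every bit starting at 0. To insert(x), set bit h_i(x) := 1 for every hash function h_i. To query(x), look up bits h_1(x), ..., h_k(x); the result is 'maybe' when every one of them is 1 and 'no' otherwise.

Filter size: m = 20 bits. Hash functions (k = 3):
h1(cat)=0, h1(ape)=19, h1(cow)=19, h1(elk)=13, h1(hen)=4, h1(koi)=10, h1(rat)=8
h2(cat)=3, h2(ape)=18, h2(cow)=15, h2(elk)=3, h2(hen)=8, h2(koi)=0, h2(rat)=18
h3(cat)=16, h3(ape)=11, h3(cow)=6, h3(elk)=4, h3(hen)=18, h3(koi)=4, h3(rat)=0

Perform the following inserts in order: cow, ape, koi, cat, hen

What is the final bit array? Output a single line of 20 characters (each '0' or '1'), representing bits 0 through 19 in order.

Answer: 10011010101100011011

Derivation:
Start: bits=00000000000000000000
After insert 'cow': sets bits 6 15 19 -> bits=00000010000000010001
After insert 'ape': sets bits 11 18 19 -> bits=00000010000100010011
After insert 'koi': sets bits 0 4 10 -> bits=10001010001100010011
After insert 'cat': sets bits 0 3 16 -> bits=10011010001100011011
After insert 'hen': sets bits 4 8 18 -> bits=10011010101100011011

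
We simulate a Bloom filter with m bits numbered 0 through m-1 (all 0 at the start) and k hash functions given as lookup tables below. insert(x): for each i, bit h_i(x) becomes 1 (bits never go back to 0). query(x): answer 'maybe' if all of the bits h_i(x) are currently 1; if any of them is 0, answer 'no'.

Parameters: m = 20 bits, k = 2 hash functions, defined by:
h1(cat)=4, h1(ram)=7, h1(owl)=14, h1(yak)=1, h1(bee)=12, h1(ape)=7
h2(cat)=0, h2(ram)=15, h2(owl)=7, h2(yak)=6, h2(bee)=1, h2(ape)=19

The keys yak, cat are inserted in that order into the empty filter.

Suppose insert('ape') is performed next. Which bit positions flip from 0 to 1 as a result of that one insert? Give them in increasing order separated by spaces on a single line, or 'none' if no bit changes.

Start: bits=00000000000000000000
After insert 'yak': sets bits 1 6 -> bits=01000010000000000000
After insert 'cat': sets bits 0 4 -> bits=11001010000000000000
insert 'ape' would touch bits 7 19; currently bit7=0, bit19=0
Bits that are 0 among those (would change 0->1): 7 19

Answer: 7 19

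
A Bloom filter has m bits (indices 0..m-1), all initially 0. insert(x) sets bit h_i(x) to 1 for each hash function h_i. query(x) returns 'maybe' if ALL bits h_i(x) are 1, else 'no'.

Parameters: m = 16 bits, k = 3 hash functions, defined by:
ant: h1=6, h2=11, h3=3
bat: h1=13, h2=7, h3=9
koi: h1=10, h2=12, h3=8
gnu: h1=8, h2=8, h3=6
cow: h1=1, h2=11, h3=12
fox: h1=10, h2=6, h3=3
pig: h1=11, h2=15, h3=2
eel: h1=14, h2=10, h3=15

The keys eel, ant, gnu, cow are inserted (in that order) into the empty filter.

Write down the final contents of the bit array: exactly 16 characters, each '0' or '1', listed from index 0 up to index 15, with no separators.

Answer: 0101001010111011

Derivation:
Start: bits=0000000000000000
After insert 'eel': sets bits 10 14 15 -> bits=0000000000100011
After insert 'ant': sets bits 3 6 11 -> bits=0001001000110011
After insert 'gnu': sets bits 6 8 -> bits=0001001010110011
After insert 'cow': sets bits 1 11 12 -> bits=0101001010111011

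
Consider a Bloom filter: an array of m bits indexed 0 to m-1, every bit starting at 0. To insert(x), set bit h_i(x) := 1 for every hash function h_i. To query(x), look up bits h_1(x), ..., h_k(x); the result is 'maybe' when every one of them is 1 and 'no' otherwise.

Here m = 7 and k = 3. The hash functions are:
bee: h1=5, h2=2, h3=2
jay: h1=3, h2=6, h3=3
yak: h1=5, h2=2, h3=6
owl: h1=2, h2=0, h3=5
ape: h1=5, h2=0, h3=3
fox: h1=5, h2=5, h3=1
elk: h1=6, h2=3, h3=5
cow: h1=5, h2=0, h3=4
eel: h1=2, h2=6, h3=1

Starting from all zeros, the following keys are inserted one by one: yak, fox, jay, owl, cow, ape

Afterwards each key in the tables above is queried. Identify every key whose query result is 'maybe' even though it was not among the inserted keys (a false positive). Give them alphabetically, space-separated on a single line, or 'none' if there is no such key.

Start: bits=0000000
After insert 'yak': sets bits 2 5 6 -> bits=0010011
After insert 'fox': sets bits 1 5 -> bits=0110011
After insert 'jay': sets bits 3 6 -> bits=0111011
After insert 'owl': sets bits 0 2 5 -> bits=1111011
After insert 'cow': sets bits 0 4 5 -> bits=1111111
After insert 'ape': sets bits 0 3 5 -> bits=1111111
Not inserted: bee eel elk — query each against bits=1111111:
query bee: checks bit2=1, bit5=1 (all 1) -> maybe => FALSE POSITIVE
query eel: checks bit1=1, bit2=1, bit6=1 (all 1) -> maybe => FALSE POSITIVE
query elk: checks bit3=1, bit5=1, bit6=1 (all 1) -> maybe => FALSE POSITIVE
False positives (alphabetical): bee eel elk

Answer: bee eel elk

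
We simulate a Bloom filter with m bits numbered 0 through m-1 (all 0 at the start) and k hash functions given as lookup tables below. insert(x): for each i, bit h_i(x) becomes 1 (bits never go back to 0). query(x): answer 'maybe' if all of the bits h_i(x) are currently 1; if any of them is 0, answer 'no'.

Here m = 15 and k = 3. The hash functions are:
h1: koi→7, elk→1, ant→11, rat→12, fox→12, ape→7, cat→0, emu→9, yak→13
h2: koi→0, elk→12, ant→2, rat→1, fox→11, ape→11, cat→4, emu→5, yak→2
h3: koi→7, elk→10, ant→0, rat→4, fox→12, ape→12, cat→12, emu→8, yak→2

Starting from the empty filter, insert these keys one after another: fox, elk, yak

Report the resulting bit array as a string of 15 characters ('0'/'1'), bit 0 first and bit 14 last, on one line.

Answer: 011000000011110

Derivation:
Start: bits=000000000000000
After insert 'fox': sets bits 11 12 -> bits=000000000001100
After insert 'elk': sets bits 1 10 12 -> bits=010000000011100
After insert 'yak': sets bits 2 13 -> bits=011000000011110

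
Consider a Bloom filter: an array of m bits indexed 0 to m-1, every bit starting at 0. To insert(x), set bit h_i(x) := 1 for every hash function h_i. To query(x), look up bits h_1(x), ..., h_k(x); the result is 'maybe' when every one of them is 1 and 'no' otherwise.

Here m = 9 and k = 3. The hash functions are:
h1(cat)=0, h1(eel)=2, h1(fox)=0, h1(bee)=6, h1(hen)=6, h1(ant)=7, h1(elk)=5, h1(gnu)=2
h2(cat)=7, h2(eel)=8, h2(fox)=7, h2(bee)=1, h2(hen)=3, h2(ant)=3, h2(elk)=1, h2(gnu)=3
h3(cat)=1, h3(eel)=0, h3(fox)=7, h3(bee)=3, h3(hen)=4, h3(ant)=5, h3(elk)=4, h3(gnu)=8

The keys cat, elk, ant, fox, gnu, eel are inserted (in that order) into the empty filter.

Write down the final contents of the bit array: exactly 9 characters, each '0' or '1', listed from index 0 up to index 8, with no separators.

Start: bits=000000000
After insert 'cat': sets bits 0 1 7 -> bits=110000010
After insert 'elk': sets bits 1 4 5 -> bits=110011010
After insert 'ant': sets bits 3 5 7 -> bits=110111010
After insert 'fox': sets bits 0 7 -> bits=110111010
After insert 'gnu': sets bits 2 3 8 -> bits=111111011
After insert 'eel': sets bits 0 2 8 -> bits=111111011

Answer: 111111011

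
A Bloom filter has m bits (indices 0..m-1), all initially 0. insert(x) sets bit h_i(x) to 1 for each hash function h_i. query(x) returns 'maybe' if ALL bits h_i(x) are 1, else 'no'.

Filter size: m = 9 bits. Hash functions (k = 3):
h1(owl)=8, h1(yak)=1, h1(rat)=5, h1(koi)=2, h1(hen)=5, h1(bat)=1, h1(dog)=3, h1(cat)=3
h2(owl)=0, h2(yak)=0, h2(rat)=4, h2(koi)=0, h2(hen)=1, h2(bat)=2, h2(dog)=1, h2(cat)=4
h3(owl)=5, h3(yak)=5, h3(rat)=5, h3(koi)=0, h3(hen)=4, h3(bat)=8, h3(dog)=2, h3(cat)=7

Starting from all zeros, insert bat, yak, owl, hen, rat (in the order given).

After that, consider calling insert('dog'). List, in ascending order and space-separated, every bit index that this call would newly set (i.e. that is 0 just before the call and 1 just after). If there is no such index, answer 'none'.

Start: bits=000000000
After insert 'bat': sets bits 1 2 8 -> bits=011000001
After insert 'yak': sets bits 0 1 5 -> bits=111001001
After insert 'owl': sets bits 0 5 8 -> bits=111001001
After insert 'hen': sets bits 1 4 5 -> bits=111011001
After insert 'rat': sets bits 4 5 -> bits=111011001
insert 'dog' would touch bits 1 2 3; currently bit1=1, bit2=1, bit3=0
Bits that are 0 among those (would change 0->1): 3

Answer: 3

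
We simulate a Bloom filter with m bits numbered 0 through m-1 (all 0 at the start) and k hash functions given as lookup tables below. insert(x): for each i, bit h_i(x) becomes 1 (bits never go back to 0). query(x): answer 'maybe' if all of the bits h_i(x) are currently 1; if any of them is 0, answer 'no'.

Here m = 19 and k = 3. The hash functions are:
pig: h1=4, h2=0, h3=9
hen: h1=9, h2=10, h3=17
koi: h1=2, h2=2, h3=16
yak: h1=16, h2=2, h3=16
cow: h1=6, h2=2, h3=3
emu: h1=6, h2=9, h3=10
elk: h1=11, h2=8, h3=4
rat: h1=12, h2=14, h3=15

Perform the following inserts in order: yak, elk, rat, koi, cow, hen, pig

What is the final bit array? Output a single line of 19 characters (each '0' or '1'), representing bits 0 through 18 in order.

Answer: 1011101011111011110

Derivation:
Start: bits=0000000000000000000
After insert 'yak': sets bits 2 16 -> bits=0010000000000000100
After insert 'elk': sets bits 4 8 11 -> bits=0010100010010000100
After insert 'rat': sets bits 12 14 15 -> bits=0010100010011011100
After insert 'koi': sets bits 2 16 -> bits=0010100010011011100
After insert 'cow': sets bits 2 3 6 -> bits=0011101010011011100
After insert 'hen': sets bits 9 10 17 -> bits=0011101011111011110
After insert 'pig': sets bits 0 4 9 -> bits=1011101011111011110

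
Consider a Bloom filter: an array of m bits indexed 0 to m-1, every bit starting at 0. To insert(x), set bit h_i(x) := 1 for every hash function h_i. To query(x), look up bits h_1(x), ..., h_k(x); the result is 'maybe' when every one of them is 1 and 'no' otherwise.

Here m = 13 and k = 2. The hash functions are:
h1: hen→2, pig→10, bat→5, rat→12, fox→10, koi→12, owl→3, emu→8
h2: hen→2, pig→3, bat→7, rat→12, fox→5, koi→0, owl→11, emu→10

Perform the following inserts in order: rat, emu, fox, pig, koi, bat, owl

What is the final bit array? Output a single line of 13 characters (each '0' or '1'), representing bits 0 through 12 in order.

Start: bits=0000000000000
After insert 'rat': sets bits 12 -> bits=0000000000001
After insert 'emu': sets bits 8 10 -> bits=0000000010101
After insert 'fox': sets bits 5 10 -> bits=0000010010101
After insert 'pig': sets bits 3 10 -> bits=0001010010101
After insert 'koi': sets bits 0 12 -> bits=1001010010101
After insert 'bat': sets bits 5 7 -> bits=1001010110101
After insert 'owl': sets bits 3 11 -> bits=1001010110111

Answer: 1001010110111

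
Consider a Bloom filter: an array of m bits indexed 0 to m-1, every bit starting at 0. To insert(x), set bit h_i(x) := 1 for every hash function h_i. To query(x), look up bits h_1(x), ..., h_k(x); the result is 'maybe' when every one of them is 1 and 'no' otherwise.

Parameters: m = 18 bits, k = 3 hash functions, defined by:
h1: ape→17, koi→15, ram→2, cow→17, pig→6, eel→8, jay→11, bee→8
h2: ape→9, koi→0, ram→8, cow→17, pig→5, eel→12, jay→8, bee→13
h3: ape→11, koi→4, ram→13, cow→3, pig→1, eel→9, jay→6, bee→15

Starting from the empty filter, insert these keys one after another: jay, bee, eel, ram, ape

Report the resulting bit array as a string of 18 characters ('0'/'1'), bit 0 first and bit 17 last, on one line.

Answer: 001000101101110101

Derivation:
Start: bits=000000000000000000
After insert 'jay': sets bits 6 8 11 -> bits=000000101001000000
After insert 'bee': sets bits 8 13 15 -> bits=000000101001010100
After insert 'eel': sets bits 8 9 12 -> bits=000000101101110100
After insert 'ram': sets bits 2 8 13 -> bits=001000101101110100
After insert 'ape': sets bits 9 11 17 -> bits=001000101101110101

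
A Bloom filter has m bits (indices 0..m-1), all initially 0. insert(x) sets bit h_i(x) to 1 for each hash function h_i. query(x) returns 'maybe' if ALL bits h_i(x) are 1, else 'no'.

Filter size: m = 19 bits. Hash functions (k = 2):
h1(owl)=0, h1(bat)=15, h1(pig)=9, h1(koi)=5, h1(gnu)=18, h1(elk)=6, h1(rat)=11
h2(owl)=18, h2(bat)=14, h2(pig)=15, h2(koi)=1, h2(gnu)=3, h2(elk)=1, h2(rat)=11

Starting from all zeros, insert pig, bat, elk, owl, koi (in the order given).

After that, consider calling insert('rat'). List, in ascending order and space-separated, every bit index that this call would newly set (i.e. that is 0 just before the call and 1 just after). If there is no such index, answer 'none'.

Answer: 11

Derivation:
Start: bits=0000000000000000000
After insert 'pig': sets bits 9 15 -> bits=0000000001000001000
After insert 'bat': sets bits 14 15 -> bits=0000000001000011000
After insert 'elk': sets bits 1 6 -> bits=0100001001000011000
After insert 'owl': sets bits 0 18 -> bits=1100001001000011001
After insert 'koi': sets bits 1 5 -> bits=1100011001000011001
insert 'rat' would touch bits 11; currently bit11=0
Bits that are 0 among those (would change 0->1): 11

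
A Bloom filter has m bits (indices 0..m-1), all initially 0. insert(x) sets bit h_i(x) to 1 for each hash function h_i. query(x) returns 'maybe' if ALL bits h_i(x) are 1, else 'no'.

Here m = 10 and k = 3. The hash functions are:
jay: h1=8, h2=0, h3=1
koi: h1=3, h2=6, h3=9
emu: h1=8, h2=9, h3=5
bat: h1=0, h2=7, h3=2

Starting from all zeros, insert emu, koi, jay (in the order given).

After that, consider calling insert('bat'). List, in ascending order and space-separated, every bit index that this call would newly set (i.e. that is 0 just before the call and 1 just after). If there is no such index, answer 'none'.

Answer: 2 7

Derivation:
Start: bits=0000000000
After insert 'emu': sets bits 5 8 9 -> bits=0000010011
After insert 'koi': sets bits 3 6 9 -> bits=0001011011
After insert 'jay': sets bits 0 1 8 -> bits=1101011011
insert 'bat' would touch bits 0 2 7; currently bit0=1, bit2=0, bit7=0
Bits that are 0 among those (would change 0->1): 2 7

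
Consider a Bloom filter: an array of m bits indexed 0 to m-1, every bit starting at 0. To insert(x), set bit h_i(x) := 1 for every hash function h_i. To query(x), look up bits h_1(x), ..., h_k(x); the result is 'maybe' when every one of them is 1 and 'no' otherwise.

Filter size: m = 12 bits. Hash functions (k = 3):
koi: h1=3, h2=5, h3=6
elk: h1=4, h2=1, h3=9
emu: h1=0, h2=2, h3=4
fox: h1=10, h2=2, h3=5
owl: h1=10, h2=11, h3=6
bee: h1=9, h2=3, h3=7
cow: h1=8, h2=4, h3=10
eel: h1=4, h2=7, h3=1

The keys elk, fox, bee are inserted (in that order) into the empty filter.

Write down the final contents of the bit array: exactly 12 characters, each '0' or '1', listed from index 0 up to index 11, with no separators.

Answer: 011111010110

Derivation:
Start: bits=000000000000
After insert 'elk': sets bits 1 4 9 -> bits=010010000100
After insert 'fox': sets bits 2 5 10 -> bits=011011000110
After insert 'bee': sets bits 3 7 9 -> bits=011111010110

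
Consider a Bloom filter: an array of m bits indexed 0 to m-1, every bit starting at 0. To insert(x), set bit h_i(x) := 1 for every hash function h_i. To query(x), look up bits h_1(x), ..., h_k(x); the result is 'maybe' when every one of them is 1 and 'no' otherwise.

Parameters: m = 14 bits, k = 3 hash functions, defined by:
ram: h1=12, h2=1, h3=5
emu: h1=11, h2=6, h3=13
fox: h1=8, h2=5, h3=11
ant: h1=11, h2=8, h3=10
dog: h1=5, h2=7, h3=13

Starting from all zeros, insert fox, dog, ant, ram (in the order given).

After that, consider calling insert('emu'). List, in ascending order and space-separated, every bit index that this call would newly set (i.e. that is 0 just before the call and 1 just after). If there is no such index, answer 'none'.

Start: bits=00000000000000
After insert 'fox': sets bits 5 8 11 -> bits=00000100100100
After insert 'dog': sets bits 5 7 13 -> bits=00000101100101
After insert 'ant': sets bits 8 10 11 -> bits=00000101101101
After insert 'ram': sets bits 1 5 12 -> bits=01000101101111
insert 'emu' would touch bits 6 11 13; currently bit6=0, bit11=1, bit13=1
Bits that are 0 among those (would change 0->1): 6

Answer: 6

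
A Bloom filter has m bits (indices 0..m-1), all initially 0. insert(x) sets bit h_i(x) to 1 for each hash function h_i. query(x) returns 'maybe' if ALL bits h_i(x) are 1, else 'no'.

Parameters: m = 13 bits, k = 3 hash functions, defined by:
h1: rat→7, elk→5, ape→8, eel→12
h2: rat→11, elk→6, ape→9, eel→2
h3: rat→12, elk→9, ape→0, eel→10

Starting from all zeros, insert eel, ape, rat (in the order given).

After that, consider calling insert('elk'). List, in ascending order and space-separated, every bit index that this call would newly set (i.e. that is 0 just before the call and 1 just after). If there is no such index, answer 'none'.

Start: bits=0000000000000
After insert 'eel': sets bits 2 10 12 -> bits=0010000000101
After insert 'ape': sets bits 0 8 9 -> bits=1010000011101
After insert 'rat': sets bits 7 11 12 -> bits=1010000111111
insert 'elk' would touch bits 5 6 9; currently bit5=0, bit6=0, bit9=1
Bits that are 0 among those (would change 0->1): 5 6

Answer: 5 6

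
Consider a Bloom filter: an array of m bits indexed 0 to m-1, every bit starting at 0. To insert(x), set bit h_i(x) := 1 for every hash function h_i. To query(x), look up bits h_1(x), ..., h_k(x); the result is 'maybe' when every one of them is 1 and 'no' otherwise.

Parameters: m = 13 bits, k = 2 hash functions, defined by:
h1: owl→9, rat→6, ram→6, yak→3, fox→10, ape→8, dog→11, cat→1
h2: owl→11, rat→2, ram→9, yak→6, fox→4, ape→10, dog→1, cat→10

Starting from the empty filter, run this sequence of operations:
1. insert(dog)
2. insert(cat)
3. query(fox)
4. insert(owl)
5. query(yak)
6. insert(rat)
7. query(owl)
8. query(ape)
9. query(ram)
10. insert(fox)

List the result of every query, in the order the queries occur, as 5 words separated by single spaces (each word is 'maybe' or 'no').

Start: bits=0000000000000
Op 1: insert dog -> sets bits 1 11 -> bits=0100000000010
Op 2: insert cat -> sets bits 1 10 -> bits=0100000000110
Op 3: query fox -> checks bit4=0, bit10=1 (has a 0) -> no
Op 4: insert owl -> sets bits 9 11 -> bits=0100000001110
Op 5: query yak -> checks bit3=0, bit6=0 (has a 0) -> no
Op 6: insert rat -> sets bits 2 6 -> bits=0110001001110
Op 7: query owl -> checks bit9=1, bit11=1 (all 1) -> maybe
Op 8: query ape -> checks bit8=0, bit10=1 (has a 0) -> no
Op 9: query ram -> checks bit6=1, bit9=1 (all 1) -> maybe
Op 10: insert fox -> sets bits 4 10 -> bits=0110101001110
Query results in order: no no maybe no maybe

Answer: no no maybe no maybe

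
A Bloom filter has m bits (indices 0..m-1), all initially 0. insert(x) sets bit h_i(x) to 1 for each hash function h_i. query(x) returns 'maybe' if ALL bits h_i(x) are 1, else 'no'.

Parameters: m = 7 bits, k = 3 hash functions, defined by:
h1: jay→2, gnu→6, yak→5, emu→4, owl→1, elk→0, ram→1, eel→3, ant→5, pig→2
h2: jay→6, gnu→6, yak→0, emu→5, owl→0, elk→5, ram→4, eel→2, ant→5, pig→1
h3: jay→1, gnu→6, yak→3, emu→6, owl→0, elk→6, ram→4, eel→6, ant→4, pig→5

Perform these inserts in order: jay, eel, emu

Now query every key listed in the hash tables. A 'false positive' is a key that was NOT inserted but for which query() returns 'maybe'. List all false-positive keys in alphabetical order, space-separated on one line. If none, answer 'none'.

Answer: ant gnu pig ram

Derivation:
Start: bits=0000000
After insert 'jay': sets bits 1 2 6 -> bits=0110001
After insert 'eel': sets bits 2 3 6 -> bits=0111001
After insert 'emu': sets bits 4 5 6 -> bits=0111111
Not inserted: ant elk gnu owl pig ram yak — query each against bits=0111111:
query ant: checks bit4=1, bit5=1 (all 1) -> maybe => FALSE POSITIVE
query elk: checks bit0=0, bit5=1, bit6=1 (has a 0) -> no => not a false positive
query gnu: checks bit6=1 (all 1) -> maybe => FALSE POSITIVE
query owl: checks bit0=0, bit1=1 (has a 0) -> no => not a false positive
query pig: checks bit1=1, bit2=1, bit5=1 (all 1) -> maybe => FALSE POSITIVE
query ram: checks bit1=1, bit4=1 (all 1) -> maybe => FALSE POSITIVE
query yak: checks bit0=0, bit3=1, bit5=1 (has a 0) -> no => not a false positive
False positives (alphabetical): ant gnu pig ram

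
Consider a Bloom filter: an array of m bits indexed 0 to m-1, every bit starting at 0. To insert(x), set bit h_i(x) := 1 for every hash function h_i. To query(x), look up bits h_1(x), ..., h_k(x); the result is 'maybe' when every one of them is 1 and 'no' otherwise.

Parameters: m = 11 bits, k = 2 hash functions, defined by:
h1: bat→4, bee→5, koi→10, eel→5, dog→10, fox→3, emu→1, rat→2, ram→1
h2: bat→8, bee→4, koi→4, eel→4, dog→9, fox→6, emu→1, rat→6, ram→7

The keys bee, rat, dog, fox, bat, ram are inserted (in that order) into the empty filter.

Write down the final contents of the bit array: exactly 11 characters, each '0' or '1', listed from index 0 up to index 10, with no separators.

Answer: 01111111111

Derivation:
Start: bits=00000000000
After insert 'bee': sets bits 4 5 -> bits=00001100000
After insert 'rat': sets bits 2 6 -> bits=00101110000
After insert 'dog': sets bits 9 10 -> bits=00101110011
After insert 'fox': sets bits 3 6 -> bits=00111110011
After insert 'bat': sets bits 4 8 -> bits=00111110111
After insert 'ram': sets bits 1 7 -> bits=01111111111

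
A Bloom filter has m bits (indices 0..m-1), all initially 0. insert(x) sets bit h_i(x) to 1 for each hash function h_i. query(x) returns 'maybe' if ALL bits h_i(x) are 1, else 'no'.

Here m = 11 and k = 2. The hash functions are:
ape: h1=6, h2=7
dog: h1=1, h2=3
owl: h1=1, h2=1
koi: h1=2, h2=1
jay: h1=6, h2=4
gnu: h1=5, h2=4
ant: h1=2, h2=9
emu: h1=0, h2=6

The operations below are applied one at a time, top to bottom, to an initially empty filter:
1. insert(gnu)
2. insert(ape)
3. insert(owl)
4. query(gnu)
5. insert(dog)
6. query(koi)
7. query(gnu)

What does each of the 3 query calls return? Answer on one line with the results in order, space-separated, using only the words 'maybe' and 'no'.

Start: bits=00000000000
Op 1: insert gnu -> sets bits 4 5 -> bits=00001100000
Op 2: insert ape -> sets bits 6 7 -> bits=00001111000
Op 3: insert owl -> sets bits 1 -> bits=01001111000
Op 4: query gnu -> checks bit4=1, bit5=1 (all 1) -> maybe
Op 5: insert dog -> sets bits 1 3 -> bits=01011111000
Op 6: query koi -> checks bit1=1, bit2=0 (has a 0) -> no
Op 7: query gnu -> checks bit4=1, bit5=1 (all 1) -> maybe
Query results in order: maybe no maybe

Answer: maybe no maybe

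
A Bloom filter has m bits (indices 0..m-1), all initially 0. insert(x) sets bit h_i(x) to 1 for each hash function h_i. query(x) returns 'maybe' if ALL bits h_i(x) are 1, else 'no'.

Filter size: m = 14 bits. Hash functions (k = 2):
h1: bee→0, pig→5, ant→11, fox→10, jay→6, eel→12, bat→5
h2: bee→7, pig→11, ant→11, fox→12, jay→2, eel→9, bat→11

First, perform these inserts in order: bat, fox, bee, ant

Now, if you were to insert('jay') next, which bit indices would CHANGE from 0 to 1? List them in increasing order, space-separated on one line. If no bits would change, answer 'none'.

Start: bits=00000000000000
After insert 'bat': sets bits 5 11 -> bits=00000100000100
After insert 'fox': sets bits 10 12 -> bits=00000100001110
After insert 'bee': sets bits 0 7 -> bits=10000101001110
After insert 'ant': sets bits 11 -> bits=10000101001110
insert 'jay' would touch bits 2 6; currently bit2=0, bit6=0
Bits that are 0 among those (would change 0->1): 2 6

Answer: 2 6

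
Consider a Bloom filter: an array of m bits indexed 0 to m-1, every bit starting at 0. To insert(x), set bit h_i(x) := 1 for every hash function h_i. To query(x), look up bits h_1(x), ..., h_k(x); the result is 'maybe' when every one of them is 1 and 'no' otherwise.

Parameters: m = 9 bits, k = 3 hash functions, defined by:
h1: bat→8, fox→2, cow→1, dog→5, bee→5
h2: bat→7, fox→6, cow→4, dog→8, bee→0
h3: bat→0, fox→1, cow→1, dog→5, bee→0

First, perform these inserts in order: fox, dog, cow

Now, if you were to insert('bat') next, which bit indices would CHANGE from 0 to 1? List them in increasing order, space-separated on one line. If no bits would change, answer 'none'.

Answer: 0 7

Derivation:
Start: bits=000000000
After insert 'fox': sets bits 1 2 6 -> bits=011000100
After insert 'dog': sets bits 5 8 -> bits=011001101
After insert 'cow': sets bits 1 4 -> bits=011011101
insert 'bat' would touch bits 0 7 8; currently bit0=0, bit7=0, bit8=1
Bits that are 0 among those (would change 0->1): 0 7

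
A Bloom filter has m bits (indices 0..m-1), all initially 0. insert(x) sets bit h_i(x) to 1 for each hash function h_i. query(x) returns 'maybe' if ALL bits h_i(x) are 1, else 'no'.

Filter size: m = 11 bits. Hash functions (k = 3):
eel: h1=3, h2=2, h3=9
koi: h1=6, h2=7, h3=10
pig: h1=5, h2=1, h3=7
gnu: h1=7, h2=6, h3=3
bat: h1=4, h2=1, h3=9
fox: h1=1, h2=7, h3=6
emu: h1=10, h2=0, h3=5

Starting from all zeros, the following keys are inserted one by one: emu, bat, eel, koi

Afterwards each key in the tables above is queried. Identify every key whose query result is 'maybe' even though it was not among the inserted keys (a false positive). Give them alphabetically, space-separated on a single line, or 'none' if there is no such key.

Start: bits=00000000000
After insert 'emu': sets bits 0 5 10 -> bits=10000100001
After insert 'bat': sets bits 1 4 9 -> bits=11001100011
After insert 'eel': sets bits 2 3 9 -> bits=11111100011
After insert 'koi': sets bits 6 7 10 -> bits=11111111011
Not inserted: fox gnu pig — query each against bits=11111111011:
query fox: checks bit1=1, bit6=1, bit7=1 (all 1) -> maybe => FALSE POSITIVE
query gnu: checks bit3=1, bit6=1, bit7=1 (all 1) -> maybe => FALSE POSITIVE
query pig: checks bit1=1, bit5=1, bit7=1 (all 1) -> maybe => FALSE POSITIVE
False positives (alphabetical): fox gnu pig

Answer: fox gnu pig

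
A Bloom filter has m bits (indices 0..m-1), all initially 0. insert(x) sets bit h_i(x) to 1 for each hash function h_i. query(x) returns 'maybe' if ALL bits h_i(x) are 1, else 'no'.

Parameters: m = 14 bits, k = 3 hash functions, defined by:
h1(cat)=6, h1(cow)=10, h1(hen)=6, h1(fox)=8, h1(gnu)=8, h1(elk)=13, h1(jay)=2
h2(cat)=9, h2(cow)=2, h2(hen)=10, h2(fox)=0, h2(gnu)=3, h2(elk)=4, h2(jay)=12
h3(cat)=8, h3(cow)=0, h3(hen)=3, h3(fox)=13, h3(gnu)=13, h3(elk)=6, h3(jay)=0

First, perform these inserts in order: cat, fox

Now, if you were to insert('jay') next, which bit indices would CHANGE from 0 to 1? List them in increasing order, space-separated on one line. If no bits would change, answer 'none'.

Answer: 2 12

Derivation:
Start: bits=00000000000000
After insert 'cat': sets bits 6 8 9 -> bits=00000010110000
After insert 'fox': sets bits 0 8 13 -> bits=10000010110001
insert 'jay' would touch bits 0 2 12; currently bit0=1, bit2=0, bit12=0
Bits that are 0 among those (would change 0->1): 2 12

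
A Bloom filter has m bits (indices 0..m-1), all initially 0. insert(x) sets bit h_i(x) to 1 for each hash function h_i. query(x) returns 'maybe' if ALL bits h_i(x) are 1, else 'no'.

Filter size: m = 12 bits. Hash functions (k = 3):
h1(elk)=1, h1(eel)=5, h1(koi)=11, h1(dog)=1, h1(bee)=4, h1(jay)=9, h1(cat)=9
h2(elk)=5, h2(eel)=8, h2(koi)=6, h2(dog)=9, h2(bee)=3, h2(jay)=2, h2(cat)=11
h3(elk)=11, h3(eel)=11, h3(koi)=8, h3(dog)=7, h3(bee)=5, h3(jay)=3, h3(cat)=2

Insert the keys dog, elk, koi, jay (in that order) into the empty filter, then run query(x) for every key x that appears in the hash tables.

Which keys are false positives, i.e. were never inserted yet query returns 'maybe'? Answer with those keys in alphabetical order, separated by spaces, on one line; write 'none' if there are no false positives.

Start: bits=000000000000
After insert 'dog': sets bits 1 7 9 -> bits=010000010100
After insert 'elk': sets bits 1 5 11 -> bits=010001010101
After insert 'koi': sets bits 6 8 11 -> bits=010001111101
After insert 'jay': sets bits 2 3 9 -> bits=011101111101
Not inserted: bee cat eel — query each against bits=011101111101:
query bee: checks bit3=1, bit4=0, bit5=1 (has a 0) -> no => not a false positive
query cat: checks bit2=1, bit9=1, bit11=1 (all 1) -> maybe => FALSE POSITIVE
query eel: checks bit5=1, bit8=1, bit11=1 (all 1) -> maybe => FALSE POSITIVE
False positives (alphabetical): cat eel

Answer: cat eel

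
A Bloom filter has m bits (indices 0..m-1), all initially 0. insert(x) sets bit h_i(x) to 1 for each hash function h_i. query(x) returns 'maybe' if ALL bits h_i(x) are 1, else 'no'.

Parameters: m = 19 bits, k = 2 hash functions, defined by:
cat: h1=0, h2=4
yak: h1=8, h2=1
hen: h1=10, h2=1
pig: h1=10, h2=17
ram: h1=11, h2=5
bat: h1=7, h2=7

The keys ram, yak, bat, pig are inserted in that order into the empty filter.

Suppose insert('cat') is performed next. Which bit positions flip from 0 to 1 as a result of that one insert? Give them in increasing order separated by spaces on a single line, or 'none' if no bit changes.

Start: bits=0000000000000000000
After insert 'ram': sets bits 5 11 -> bits=0000010000010000000
After insert 'yak': sets bits 1 8 -> bits=0100010010010000000
After insert 'bat': sets bits 7 -> bits=0100010110010000000
After insert 'pig': sets bits 10 17 -> bits=0100010110110000010
insert 'cat' would touch bits 0 4; currently bit0=0, bit4=0
Bits that are 0 among those (would change 0->1): 0 4

Answer: 0 4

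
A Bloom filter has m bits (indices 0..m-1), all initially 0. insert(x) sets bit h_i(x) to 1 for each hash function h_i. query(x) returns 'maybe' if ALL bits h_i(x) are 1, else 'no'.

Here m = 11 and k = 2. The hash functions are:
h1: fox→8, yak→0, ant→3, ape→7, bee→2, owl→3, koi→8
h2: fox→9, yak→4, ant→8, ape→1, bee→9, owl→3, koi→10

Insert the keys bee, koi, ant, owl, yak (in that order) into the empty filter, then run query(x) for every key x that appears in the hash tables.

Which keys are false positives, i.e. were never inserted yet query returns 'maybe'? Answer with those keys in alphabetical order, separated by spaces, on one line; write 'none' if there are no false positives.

Start: bits=00000000000
After insert 'bee': sets bits 2 9 -> bits=00100000010
After insert 'koi': sets bits 8 10 -> bits=00100000111
After insert 'ant': sets bits 3 8 -> bits=00110000111
After insert 'owl': sets bits 3 -> bits=00110000111
After insert 'yak': sets bits 0 4 -> bits=10111000111
Not inserted: ape fox — query each against bits=10111000111:
query ape: checks bit1=0, bit7=0 (has a 0) -> no => not a false positive
query fox: checks bit8=1, bit9=1 (all 1) -> maybe => FALSE POSITIVE
False positives (alphabetical): fox

Answer: fox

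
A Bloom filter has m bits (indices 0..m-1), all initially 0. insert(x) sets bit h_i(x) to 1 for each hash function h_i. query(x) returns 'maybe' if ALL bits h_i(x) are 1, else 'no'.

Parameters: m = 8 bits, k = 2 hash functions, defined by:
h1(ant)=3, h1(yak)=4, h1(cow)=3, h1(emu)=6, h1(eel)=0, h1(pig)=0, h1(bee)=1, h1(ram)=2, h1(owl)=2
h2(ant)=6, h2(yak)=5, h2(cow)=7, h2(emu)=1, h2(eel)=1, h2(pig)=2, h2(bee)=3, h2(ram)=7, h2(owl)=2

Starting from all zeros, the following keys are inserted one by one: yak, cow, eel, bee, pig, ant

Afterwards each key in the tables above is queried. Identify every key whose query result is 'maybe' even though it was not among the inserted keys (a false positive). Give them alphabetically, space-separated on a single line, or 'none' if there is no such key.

Answer: emu owl ram

Derivation:
Start: bits=00000000
After insert 'yak': sets bits 4 5 -> bits=00001100
After insert 'cow': sets bits 3 7 -> bits=00011101
After insert 'eel': sets bits 0 1 -> bits=11011101
After insert 'bee': sets bits 1 3 -> bits=11011101
After insert 'pig': sets bits 0 2 -> bits=11111101
After insert 'ant': sets bits 3 6 -> bits=11111111
Not inserted: emu owl ram — query each against bits=11111111:
query emu: checks bit1=1, bit6=1 (all 1) -> maybe => FALSE POSITIVE
query owl: checks bit2=1 (all 1) -> maybe => FALSE POSITIVE
query ram: checks bit2=1, bit7=1 (all 1) -> maybe => FALSE POSITIVE
False positives (alphabetical): emu owl ram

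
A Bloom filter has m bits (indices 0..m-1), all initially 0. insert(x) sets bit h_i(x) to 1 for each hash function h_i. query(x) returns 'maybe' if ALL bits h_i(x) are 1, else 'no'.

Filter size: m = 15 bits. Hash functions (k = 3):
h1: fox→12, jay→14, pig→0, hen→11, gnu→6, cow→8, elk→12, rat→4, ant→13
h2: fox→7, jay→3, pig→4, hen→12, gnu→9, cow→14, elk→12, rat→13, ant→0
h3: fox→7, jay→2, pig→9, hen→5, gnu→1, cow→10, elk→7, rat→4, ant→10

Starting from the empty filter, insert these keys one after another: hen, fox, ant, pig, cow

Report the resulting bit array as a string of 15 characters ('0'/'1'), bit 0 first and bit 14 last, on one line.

Answer: 100011011111111

Derivation:
Start: bits=000000000000000
After insert 'hen': sets bits 5 11 12 -> bits=000001000001100
After insert 'fox': sets bits 7 12 -> bits=000001010001100
After insert 'ant': sets bits 0 10 13 -> bits=100001010011110
After insert 'pig': sets bits 0 4 9 -> bits=100011010111110
After insert 'cow': sets bits 8 10 14 -> bits=100011011111111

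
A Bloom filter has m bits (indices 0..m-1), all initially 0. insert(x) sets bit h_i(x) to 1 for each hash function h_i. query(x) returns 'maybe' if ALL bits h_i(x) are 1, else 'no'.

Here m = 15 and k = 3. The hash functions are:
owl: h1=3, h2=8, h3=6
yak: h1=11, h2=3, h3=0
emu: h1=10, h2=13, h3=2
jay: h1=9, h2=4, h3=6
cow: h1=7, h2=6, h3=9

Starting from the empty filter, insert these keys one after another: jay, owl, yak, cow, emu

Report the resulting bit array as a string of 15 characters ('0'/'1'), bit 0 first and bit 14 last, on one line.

Answer: 101110111111010

Derivation:
Start: bits=000000000000000
After insert 'jay': sets bits 4 6 9 -> bits=000010100100000
After insert 'owl': sets bits 3 6 8 -> bits=000110101100000
After insert 'yak': sets bits 0 3 11 -> bits=100110101101000
After insert 'cow': sets bits 6 7 9 -> bits=100110111101000
After insert 'emu': sets bits 2 10 13 -> bits=101110111111010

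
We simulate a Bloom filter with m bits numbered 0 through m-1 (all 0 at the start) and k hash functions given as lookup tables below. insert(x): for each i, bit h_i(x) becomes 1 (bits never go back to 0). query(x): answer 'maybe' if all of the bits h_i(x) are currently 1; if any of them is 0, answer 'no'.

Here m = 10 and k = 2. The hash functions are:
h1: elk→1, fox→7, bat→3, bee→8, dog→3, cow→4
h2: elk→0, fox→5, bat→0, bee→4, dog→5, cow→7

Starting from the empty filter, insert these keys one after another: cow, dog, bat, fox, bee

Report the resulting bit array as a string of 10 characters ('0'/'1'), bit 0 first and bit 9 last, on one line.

Answer: 1001110110

Derivation:
Start: bits=0000000000
After insert 'cow': sets bits 4 7 -> bits=0000100100
After insert 'dog': sets bits 3 5 -> bits=0001110100
After insert 'bat': sets bits 0 3 -> bits=1001110100
After insert 'fox': sets bits 5 7 -> bits=1001110100
After insert 'bee': sets bits 4 8 -> bits=1001110110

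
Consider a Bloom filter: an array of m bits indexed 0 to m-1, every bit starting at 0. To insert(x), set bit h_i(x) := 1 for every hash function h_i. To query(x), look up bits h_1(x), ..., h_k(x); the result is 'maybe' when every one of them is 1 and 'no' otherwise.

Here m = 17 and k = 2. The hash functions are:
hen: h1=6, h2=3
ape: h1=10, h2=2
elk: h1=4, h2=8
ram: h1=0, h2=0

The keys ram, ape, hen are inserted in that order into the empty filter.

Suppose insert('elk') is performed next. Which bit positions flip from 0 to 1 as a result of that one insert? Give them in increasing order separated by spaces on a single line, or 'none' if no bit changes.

Answer: 4 8

Derivation:
Start: bits=00000000000000000
After insert 'ram': sets bits 0 -> bits=10000000000000000
After insert 'ape': sets bits 2 10 -> bits=10100000001000000
After insert 'hen': sets bits 3 6 -> bits=10110010001000000
insert 'elk' would touch bits 4 8; currently bit4=0, bit8=0
Bits that are 0 among those (would change 0->1): 4 8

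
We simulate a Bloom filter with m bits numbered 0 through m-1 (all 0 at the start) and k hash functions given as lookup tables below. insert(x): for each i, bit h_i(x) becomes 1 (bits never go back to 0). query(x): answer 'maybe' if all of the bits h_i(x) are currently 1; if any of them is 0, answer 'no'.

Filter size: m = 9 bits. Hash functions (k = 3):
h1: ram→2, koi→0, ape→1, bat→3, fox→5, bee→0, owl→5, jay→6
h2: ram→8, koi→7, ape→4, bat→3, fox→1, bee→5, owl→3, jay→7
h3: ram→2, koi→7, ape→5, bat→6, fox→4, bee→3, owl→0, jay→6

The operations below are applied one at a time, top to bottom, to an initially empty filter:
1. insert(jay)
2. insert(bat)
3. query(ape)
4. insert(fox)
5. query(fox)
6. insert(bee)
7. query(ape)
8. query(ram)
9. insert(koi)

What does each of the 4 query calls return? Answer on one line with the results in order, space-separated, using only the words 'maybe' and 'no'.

Start: bits=000000000
Op 1: insert jay -> sets bits 6 7 -> bits=000000110
Op 2: insert bat -> sets bits 3 6 -> bits=000100110
Op 3: query ape -> checks bit1=0, bit4=0, bit5=0 (has a 0) -> no
Op 4: insert fox -> sets bits 1 4 5 -> bits=010111110
Op 5: query fox -> checks bit1=1, bit4=1, bit5=1 (all 1) -> maybe
Op 6: insert bee -> sets bits 0 3 5 -> bits=110111110
Op 7: query ape -> checks bit1=1, bit4=1, bit5=1 (all 1) -> maybe
Op 8: query ram -> checks bit2=0, bit8=0 (has a 0) -> no
Op 9: insert koi -> sets bits 0 7 -> bits=110111110
Query results in order: no maybe maybe no

Answer: no maybe maybe no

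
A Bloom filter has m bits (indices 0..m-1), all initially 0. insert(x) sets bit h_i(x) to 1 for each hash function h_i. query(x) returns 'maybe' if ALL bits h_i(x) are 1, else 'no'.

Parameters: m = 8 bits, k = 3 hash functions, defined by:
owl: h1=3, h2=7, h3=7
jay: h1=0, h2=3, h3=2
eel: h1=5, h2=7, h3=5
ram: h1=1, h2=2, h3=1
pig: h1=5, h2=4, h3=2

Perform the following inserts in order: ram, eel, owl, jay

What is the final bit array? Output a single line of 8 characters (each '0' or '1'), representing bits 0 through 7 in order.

Start: bits=00000000
After insert 'ram': sets bits 1 2 -> bits=01100000
After insert 'eel': sets bits 5 7 -> bits=01100101
After insert 'owl': sets bits 3 7 -> bits=01110101
After insert 'jay': sets bits 0 2 3 -> bits=11110101

Answer: 11110101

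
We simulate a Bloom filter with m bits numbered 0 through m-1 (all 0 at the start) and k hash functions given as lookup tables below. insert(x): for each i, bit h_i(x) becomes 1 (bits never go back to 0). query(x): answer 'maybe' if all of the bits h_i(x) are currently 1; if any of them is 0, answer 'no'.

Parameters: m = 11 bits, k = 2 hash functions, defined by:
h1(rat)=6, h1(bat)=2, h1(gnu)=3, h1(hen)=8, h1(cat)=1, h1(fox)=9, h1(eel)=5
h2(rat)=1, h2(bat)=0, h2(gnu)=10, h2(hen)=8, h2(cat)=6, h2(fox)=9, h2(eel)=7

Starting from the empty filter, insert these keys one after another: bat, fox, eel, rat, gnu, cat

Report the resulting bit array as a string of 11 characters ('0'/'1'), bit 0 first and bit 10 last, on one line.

Start: bits=00000000000
After insert 'bat': sets bits 0 2 -> bits=10100000000
After insert 'fox': sets bits 9 -> bits=10100000010
After insert 'eel': sets bits 5 7 -> bits=10100101010
After insert 'rat': sets bits 1 6 -> bits=11100111010
After insert 'gnu': sets bits 3 10 -> bits=11110111011
After insert 'cat': sets bits 1 6 -> bits=11110111011

Answer: 11110111011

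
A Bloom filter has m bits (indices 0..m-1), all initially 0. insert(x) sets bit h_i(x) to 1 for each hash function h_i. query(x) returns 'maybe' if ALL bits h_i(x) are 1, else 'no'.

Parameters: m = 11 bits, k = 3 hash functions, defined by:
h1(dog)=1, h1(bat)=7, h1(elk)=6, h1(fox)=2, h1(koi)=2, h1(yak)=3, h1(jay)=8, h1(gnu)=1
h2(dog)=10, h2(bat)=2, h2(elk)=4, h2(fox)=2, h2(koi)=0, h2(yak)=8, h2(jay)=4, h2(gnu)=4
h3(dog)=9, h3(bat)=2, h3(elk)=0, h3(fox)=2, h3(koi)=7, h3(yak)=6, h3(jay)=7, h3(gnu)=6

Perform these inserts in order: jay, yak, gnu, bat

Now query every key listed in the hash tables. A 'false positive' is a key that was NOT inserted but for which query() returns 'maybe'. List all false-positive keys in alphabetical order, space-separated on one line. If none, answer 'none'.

Start: bits=00000000000
After insert 'jay': sets bits 4 7 8 -> bits=00001001100
After insert 'yak': sets bits 3 6 8 -> bits=00011011100
After insert 'gnu': sets bits 1 4 6 -> bits=01011011100
After insert 'bat': sets bits 2 7 -> bits=01111011100
Not inserted: dog elk fox koi — query each against bits=01111011100:
query dog: checks bit1=1, bit9=0, bit10=0 (has a 0) -> no => not a false positive
query elk: checks bit0=0, bit4=1, bit6=1 (has a 0) -> no => not a false positive
query fox: checks bit2=1 (all 1) -> maybe => FALSE POSITIVE
query koi: checks bit0=0, bit2=1, bit7=1 (has a 0) -> no => not a false positive
False positives (alphabetical): fox

Answer: fox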